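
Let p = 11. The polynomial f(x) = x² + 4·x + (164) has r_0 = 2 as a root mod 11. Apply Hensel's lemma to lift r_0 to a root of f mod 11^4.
r_3 = 3247 (mod 14641)

Hensel: r_{i+1} = r_i − f(r_i)·(f′(r_i))^{-1} mod 11^{i+2}, f′(x) = 2x + 4. Iterate:
  r_0 = 2 (mod 11)
  r_1 = 101 (mod 121)
  r_2 = 585 (mod 1331)
  r_3 = 3247 (mod 14641)
Final: r = 3247 satisfies f(r) ≡ 0 mod 11^4.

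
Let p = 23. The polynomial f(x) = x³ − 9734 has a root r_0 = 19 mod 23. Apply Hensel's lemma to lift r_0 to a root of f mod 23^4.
r_3 = 213321 (mod 279841)

Hensel: r_{i+1} = r_i − f(r_i)/f′(r_i) mod 23^{i+2}, where f′(x) = 3x². Iterate:
  r_0 = 19 (mod 23)
  r_1 = 134 (mod 529)
  r_2 = 6482 (mod 12167)
  r_3 = 213321 (mod 279841)
Final: r = 213321 with f(r) ≡ 0 mod 23^4.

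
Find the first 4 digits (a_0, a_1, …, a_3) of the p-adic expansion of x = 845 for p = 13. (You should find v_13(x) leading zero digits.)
(a_0, …, a_3) = (0, 0, 5, 0)

v_13(845) = 2, so a_0 = ... = a_1 = 0. Factor out: x = 13^2 · u with u = 5 a unit in ℤ_13. Expand u iteratively via a_{v+i} = u_i mod 13, u_{i+1} = (u_i − a_{v+i})/13:
  u_0 = 5;  a_2 = 5;  u_1 = (u_0 − 5)/13 = 0
  u_1 = 0;  a_3 = 0;  u_2 = (u_1 − 0)/13 = 0
Digits: (0, 0, 5, 0).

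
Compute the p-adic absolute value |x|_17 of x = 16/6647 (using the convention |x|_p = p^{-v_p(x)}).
|16/6647|_17 = 289

Step 1 — compute v_17(x) by factoring powers of 17 out of the numerator and denominator: v_17(16/6647) = -2. Step 2 — apply |x|_p = p^{-v_p(x)} = 17^{2} = 289.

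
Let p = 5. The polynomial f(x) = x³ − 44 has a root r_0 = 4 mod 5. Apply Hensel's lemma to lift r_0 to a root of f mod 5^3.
r_2 = 114 (mod 125)

Hensel: r_{i+1} = r_i − f(r_i)/f′(r_i) mod 5^{i+2}, where f′(x) = 3x². Iterate:
  r_0 = 4 (mod 5)
  r_1 = 14 (mod 25)
  r_2 = 114 (mod 125)
Final: r = 114 with f(r) ≡ 0 mod 5^3.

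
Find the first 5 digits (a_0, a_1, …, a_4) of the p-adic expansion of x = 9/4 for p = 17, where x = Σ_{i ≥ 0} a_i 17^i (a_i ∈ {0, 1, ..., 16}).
(a_0, …, a_4) = (15, 12, 12, 12, 12)

v_17(9/4) = 0 (numerator and denominator both coprime to 17), so x ∈ ℤ_17^×. Compute digits iteratively via a_i = x_i mod 17, x_{i+1} = (x_i − a_i)/17, with x_0 = x:
  x_0 = 9/4;  a_0 = 15;  x_1 = (x_0 − 15)/17 = -3/4
  x_1 = -3/4;  a_1 = 12;  x_2 = (x_1 − 12)/17 = -3/4
  x_2 = -3/4;  a_2 = 12;  x_3 = (x_2 − 12)/17 = -3/4
  x_3 = -3/4;  a_3 = 12;  x_4 = (x_3 − 12)/17 = -3/4
  x_4 = -3/4;  a_4 = 12;  x_5 = (x_4 − 12)/17 = -3/4
Digits: (15, 12, 12, 12, 12).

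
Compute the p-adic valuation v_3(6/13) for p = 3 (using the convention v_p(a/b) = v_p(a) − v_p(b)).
v_3(6/13) = 1

Factor powers of 3 from the numerator and denominator of the reduced fraction: 6 = 3^1 · 2 and 13 = 3^0 · 13. Apply v_p(a/b) = v_p(a) − v_p(b): v_3(6/13) = 1 − 0 = 1.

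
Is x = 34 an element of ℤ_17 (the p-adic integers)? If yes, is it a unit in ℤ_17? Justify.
x ∈ ℤ_17 but not a unit; v_17(x) = 1 > 0

ℤ_17 = {x ∈ ℚ_17 : v_17(x) ≥ 0} and ℤ_17^× = {x ∈ ℤ_17 : v_17(x) = 0}. Here v_17(34) = v_17(num) − v_17(den) = 1; compare against these criteria.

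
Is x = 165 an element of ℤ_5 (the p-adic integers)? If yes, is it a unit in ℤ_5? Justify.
x ∈ ℤ_5 but not a unit; v_5(x) = 1 > 0

ℤ_5 = {x ∈ ℚ_5 : v_5(x) ≥ 0} and ℤ_5^× = {x ∈ ℤ_5 : v_5(x) = 0}. Here v_5(165) = v_5(num) − v_5(den) = 1; compare against these criteria.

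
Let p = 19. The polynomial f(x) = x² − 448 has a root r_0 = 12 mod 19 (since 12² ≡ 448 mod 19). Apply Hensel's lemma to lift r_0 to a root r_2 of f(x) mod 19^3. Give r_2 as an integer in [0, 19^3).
r_2 = 145 (mod 6859)

Hensel's recurrence: r_{i+1} = r_i − f(r_i)·(f′(r_i))^{-1} mod 19^{i+2}, with f′(x) = 2x. Iterate:
  r_0 = 12 (mod 19)
  r_1 = 145 (mod 361)
  r_2 = 145 (mod 6859)
Final: r_2 = 145, and one checks f(r_2) ≡ 0 mod 19^3.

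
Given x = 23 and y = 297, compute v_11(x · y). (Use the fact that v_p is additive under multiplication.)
v_11(6831) = 1

v_p(x) = 0 (factor: 23 = 11^0 · 23); v_p(y) = 1 (factor: 297 = 11^1 · 27). Additivity: v_p(xy) = v_p(x) + v_p(y) = 0 + 1 = 1. (Direct check: xy = 6831 = 11^1 · (621).)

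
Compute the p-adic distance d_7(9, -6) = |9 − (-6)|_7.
d_7(9, -6) = 1

Step 1 — x − y = 9 − (-6) = 15. Step 2 — v_7(15) = 0 (factor: 15 = (7^0 · 15); the sign does not affect v_p). Step 3 — |x − y|_7 = 7^{0} = 1.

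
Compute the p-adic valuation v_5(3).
v_5(3) = 0

v_5(n) is the largest exponent k such that 5^k divides n. Factor out: 3 = 5^0 · 3. (Sign doesn't affect v_p.) So v_5(3) = 0.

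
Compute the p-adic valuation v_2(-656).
v_2(-656) = 4

v_2(n) is the largest exponent k such that 2^k divides n. Factor out: -656 = -2^4 · 41. (Sign doesn't affect v_p.) So v_2(-656) = 4.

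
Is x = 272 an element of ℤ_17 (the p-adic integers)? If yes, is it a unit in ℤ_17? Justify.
x ∈ ℤ_17 but not a unit; v_17(x) = 1 > 0

ℤ_17 = {x ∈ ℚ_17 : v_17(x) ≥ 0} and ℤ_17^× = {x ∈ ℤ_17 : v_17(x) = 0}. Here v_17(272) = v_17(num) − v_17(den) = 1; compare against these criteria.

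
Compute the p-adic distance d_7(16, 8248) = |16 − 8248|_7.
d_7(16, 8248) = 1/343

Step 1 — x − y = 16 − 8248 = -8232. Step 2 — v_7(-8232) = 3 (factor: -8232 = −(7^3 · 24); the sign does not affect v_p). Step 3 — |x − y|_7 = 7^{-3} = 1/343.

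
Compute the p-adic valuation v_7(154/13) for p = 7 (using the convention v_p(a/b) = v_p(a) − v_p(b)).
v_7(154/13) = 1

Factor powers of 7 from the numerator and denominator of the reduced fraction: 154 = 7^1 · 22 and 13 = 7^0 · 13. Apply v_p(a/b) = v_p(a) − v_p(b): v_7(154/13) = 1 − 0 = 1.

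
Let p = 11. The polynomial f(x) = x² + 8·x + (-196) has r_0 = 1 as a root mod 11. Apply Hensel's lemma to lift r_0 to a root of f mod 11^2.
r_1 = 56 (mod 121)

Hensel: r_{i+1} = r_i − f(r_i)·(f′(r_i))^{-1} mod 11^{i+2}, f′(x) = 2x + 8. Iterate:
  r_0 = 1 (mod 11)
  r_1 = 56 (mod 121)
Final: r = 56 satisfies f(r) ≡ 0 mod 11^2.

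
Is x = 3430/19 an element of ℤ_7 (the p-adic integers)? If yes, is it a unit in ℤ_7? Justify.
x ∈ ℤ_7 but not a unit; v_7(x) = 3 > 0

ℤ_7 = {x ∈ ℚ_7 : v_7(x) ≥ 0} and ℤ_7^× = {x ∈ ℤ_7 : v_7(x) = 0}. Here v_7(3430/19) = v_7(num) − v_7(den) = 3; compare against these criteria.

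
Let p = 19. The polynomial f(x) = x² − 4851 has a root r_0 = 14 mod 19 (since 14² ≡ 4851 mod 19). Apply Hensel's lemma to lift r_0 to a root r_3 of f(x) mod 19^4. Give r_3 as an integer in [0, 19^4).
r_3 = 6588 (mod 130321)

Hensel's recurrence: r_{i+1} = r_i − f(r_i)·(f′(r_i))^{-1} mod 19^{i+2}, with f′(x) = 2x. Iterate:
  r_0 = 14 (mod 19)
  r_1 = 90 (mod 361)
  r_2 = 6588 (mod 6859)
  r_3 = 6588 (mod 130321)
Final: r_3 = 6588, and one checks f(r_3) ≡ 0 mod 19^4.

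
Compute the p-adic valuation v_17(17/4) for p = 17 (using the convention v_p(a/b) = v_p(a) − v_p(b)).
v_17(17/4) = 1

Factor powers of 17 from the numerator and denominator of the reduced fraction: 17 = 17^1 · 1 and 4 = 17^0 · 4. Apply v_p(a/b) = v_p(a) − v_p(b): v_17(17/4) = 1 − 0 = 1.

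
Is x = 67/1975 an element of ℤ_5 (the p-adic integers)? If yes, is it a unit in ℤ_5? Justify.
x ∉ ℤ_5 (v_5(x) = -2 < 0)

ℤ_5 = {x ∈ ℚ_5 : v_5(x) ≥ 0} and ℤ_5^× = {x ∈ ℤ_5 : v_5(x) = 0}. Here v_5(67/1975) = v_5(num) − v_5(den) = -2; compare against these criteria.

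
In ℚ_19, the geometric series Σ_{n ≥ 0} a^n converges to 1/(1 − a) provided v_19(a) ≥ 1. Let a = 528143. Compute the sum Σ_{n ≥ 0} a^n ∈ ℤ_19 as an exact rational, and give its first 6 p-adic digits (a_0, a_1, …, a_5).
Σ a^n = 1/(1 − a) = -1/528142;  first 6 digits = (1, 0, 0, 1, 4, 0)

v_19(a) = 3 ≥ 1, so the series converges in ℤ_19 to 1/(1 − a) = 1/(1 − 528143) = -1/528142. Expand this rational in ℤ_19: compute digits iteratively via d_i = x_i mod 19, x_{i+1} = (x_i − d_i)/19. The first 6 digits are (1, 0, 0, 1, 4, 0).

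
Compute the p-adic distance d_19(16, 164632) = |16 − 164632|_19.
d_19(16, 164632) = 1/6859

Step 1 — x − y = 16 − 164632 = -164616. Step 2 — v_19(-164616) = 3 (factor: -164616 = −(19^3 · 24); the sign does not affect v_p). Step 3 — |x − y|_19 = 19^{-3} = 1/6859.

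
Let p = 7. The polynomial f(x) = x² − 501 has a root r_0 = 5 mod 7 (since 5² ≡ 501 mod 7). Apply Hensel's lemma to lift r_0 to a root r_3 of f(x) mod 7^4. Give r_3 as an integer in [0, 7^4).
r_3 = 1552 (mod 2401)

Hensel's recurrence: r_{i+1} = r_i − f(r_i)·(f′(r_i))^{-1} mod 7^{i+2}, with f′(x) = 2x. Iterate:
  r_0 = 5 (mod 7)
  r_1 = 33 (mod 49)
  r_2 = 180 (mod 343)
  r_3 = 1552 (mod 2401)
Final: r_3 = 1552, and one checks f(r_3) ≡ 0 mod 7^4.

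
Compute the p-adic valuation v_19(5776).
v_19(5776) = 2

v_19(n) is the largest exponent k such that 19^k divides n. Factor out: 5776 = 19^2 · 16. (Sign doesn't affect v_p.) So v_19(5776) = 2.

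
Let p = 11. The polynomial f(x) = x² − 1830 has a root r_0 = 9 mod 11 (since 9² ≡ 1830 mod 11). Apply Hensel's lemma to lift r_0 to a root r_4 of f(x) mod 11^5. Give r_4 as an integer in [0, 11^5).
r_4 = 70024 (mod 161051)

Hensel's recurrence: r_{i+1} = r_i − f(r_i)·(f′(r_i))^{-1} mod 11^{i+2}, with f′(x) = 2x. Iterate:
  r_0 = 9 (mod 11)
  r_1 = 86 (mod 121)
  r_2 = 812 (mod 1331)
  r_3 = 11460 (mod 14641)
  r_4 = 70024 (mod 161051)
Final: r_4 = 70024, and one checks f(r_4) ≡ 0 mod 11^5.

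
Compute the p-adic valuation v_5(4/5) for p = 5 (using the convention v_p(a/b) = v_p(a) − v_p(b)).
v_5(4/5) = -1

Factor powers of 5 from the numerator and denominator of the reduced fraction: 4 = 5^0 · 4 and 5 = 5^1 · 1. Apply v_p(a/b) = v_p(a) − v_p(b): v_5(4/5) = 0 − 1 = -1.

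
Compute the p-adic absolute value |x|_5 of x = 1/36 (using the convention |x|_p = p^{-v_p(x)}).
|1/36|_5 = 1

Step 1 — compute v_5(x) by factoring powers of 5 out of the numerator and denominator: v_5(1/36) = 0. Step 2 — apply |x|_p = p^{-v_p(x)} = 5^{0} = 1.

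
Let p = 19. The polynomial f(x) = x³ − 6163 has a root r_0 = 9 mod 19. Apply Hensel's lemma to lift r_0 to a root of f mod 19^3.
r_2 = 5690 (mod 6859)

Hensel: r_{i+1} = r_i − f(r_i)/f′(r_i) mod 19^{i+2}, where f′(x) = 3x². Iterate:
  r_0 = 9 (mod 19)
  r_1 = 275 (mod 361)
  r_2 = 5690 (mod 6859)
Final: r = 5690 with f(r) ≡ 0 mod 19^3.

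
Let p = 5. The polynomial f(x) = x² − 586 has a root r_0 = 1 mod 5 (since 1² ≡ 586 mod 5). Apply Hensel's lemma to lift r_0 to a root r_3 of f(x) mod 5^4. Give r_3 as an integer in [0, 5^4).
r_3 = 156 (mod 625)

Hensel's recurrence: r_{i+1} = r_i − f(r_i)·(f′(r_i))^{-1} mod 5^{i+2}, with f′(x) = 2x. Iterate:
  r_0 = 1 (mod 5)
  r_1 = 6 (mod 25)
  r_2 = 31 (mod 125)
  r_3 = 156 (mod 625)
Final: r_3 = 156, and one checks f(r_3) ≡ 0 mod 5^4.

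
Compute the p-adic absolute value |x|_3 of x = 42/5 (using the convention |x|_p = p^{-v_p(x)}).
|42/5|_3 = 1/3

Step 1 — compute v_3(x) by factoring powers of 3 out of the numerator and denominator: v_3(42/5) = 1. Step 2 — apply |x|_p = p^{-v_p(x)} = 3^{-1} = 1/3.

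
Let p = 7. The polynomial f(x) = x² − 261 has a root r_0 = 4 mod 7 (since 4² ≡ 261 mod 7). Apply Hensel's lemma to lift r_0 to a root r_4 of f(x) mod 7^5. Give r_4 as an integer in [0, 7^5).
r_4 = 935 (mod 16807)

Hensel's recurrence: r_{i+1} = r_i − f(r_i)·(f′(r_i))^{-1} mod 7^{i+2}, with f′(x) = 2x. Iterate:
  r_0 = 4 (mod 7)
  r_1 = 4 (mod 49)
  r_2 = 249 (mod 343)
  r_3 = 935 (mod 2401)
  r_4 = 935 (mod 16807)
Final: r_4 = 935, and one checks f(r_4) ≡ 0 mod 7^5.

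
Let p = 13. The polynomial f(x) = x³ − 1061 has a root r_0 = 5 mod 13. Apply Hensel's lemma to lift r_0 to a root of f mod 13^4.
r_3 = 25719 (mod 28561)

Hensel: r_{i+1} = r_i − f(r_i)/f′(r_i) mod 13^{i+2}, where f′(x) = 3x². Iterate:
  r_0 = 5 (mod 13)
  r_1 = 31 (mod 169)
  r_2 = 1552 (mod 2197)
  r_3 = 25719 (mod 28561)
Final: r = 25719 with f(r) ≡ 0 mod 13^4.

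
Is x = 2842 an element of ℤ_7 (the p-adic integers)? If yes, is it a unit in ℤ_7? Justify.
x ∈ ℤ_7 but not a unit; v_7(x) = 2 > 0

ℤ_7 = {x ∈ ℚ_7 : v_7(x) ≥ 0} and ℤ_7^× = {x ∈ ℤ_7 : v_7(x) = 0}. Here v_7(2842) = v_7(num) − v_7(den) = 2; compare against these criteria.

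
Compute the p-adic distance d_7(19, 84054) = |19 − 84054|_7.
d_7(19, 84054) = 1/16807

Step 1 — x − y = 19 − 84054 = -84035. Step 2 — v_7(-84035) = 5 (factor: -84035 = −(7^5 · 5); the sign does not affect v_p). Step 3 — |x − y|_7 = 7^{-5} = 1/16807.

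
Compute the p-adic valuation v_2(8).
v_2(8) = 3

v_2(n) is the largest exponent k such that 2^k divides n. Factor out: 8 = 2^3 · 1. (Sign doesn't affect v_p.) So v_2(8) = 3.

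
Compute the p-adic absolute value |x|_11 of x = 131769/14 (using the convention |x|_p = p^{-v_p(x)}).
|131769/14|_11 = 1/14641

Step 1 — compute v_11(x) by factoring powers of 11 out of the numerator and denominator: v_11(131769/14) = 4. Step 2 — apply |x|_p = p^{-v_p(x)} = 11^{-4} = 1/14641.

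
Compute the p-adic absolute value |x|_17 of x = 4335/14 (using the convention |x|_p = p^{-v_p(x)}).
|4335/14|_17 = 1/289

Step 1 — compute v_17(x) by factoring powers of 17 out of the numerator and denominator: v_17(4335/14) = 2. Step 2 — apply |x|_p = p^{-v_p(x)} = 17^{-2} = 1/289.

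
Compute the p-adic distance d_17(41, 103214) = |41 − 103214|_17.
d_17(41, 103214) = 1/4913

Step 1 — x − y = 41 − 103214 = -103173. Step 2 — v_17(-103173) = 3 (factor: -103173 = −(17^3 · 21); the sign does not affect v_p). Step 3 — |x − y|_17 = 17^{-3} = 1/4913.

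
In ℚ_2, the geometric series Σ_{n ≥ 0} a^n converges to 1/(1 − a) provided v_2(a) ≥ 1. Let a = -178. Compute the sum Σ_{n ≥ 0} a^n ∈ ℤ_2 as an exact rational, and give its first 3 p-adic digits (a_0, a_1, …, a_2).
Σ a^n = 1/(1 − a) = 1/179;  first 3 digits = (1, 1, 0)

v_2(a) = 1 ≥ 1, so the series converges in ℤ_2 to 1/(1 − a) = 1/(1 − (-178)) = 1/179. Expand this rational in ℤ_2: compute digits iteratively via d_i = x_i mod 2, x_{i+1} = (x_i − d_i)/2. The first 3 digits are (1, 1, 0).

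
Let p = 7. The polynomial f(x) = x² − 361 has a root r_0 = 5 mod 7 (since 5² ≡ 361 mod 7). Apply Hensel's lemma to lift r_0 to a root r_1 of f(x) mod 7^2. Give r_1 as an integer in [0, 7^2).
r_1 = 19 (mod 49)

Hensel's recurrence: r_{i+1} = r_i − f(r_i)·(f′(r_i))^{-1} mod 7^{i+2}, with f′(x) = 2x. Iterate:
  r_0 = 5 (mod 7)
  r_1 = 19 (mod 49)
Final: r_1 = 19, and one checks f(r_1) ≡ 0 mod 7^2.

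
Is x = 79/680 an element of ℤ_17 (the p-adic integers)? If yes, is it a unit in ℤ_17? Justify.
x ∉ ℤ_17 (v_17(x) = -1 < 0)

ℤ_17 = {x ∈ ℚ_17 : v_17(x) ≥ 0} and ℤ_17^× = {x ∈ ℤ_17 : v_17(x) = 0}. Here v_17(79/680) = v_17(num) − v_17(den) = -1; compare against these criteria.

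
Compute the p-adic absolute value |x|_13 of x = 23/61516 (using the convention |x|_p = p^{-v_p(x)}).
|23/61516|_13 = 2197

Step 1 — compute v_13(x) by factoring powers of 13 out of the numerator and denominator: v_13(23/61516) = -3. Step 2 — apply |x|_p = p^{-v_p(x)} = 13^{3} = 2197.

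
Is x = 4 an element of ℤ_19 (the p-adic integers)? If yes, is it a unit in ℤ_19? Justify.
x ∈ ℤ_19^× (unit); v_19(x) = 0

ℤ_19 = {x ∈ ℚ_19 : v_19(x) ≥ 0} and ℤ_19^× = {x ∈ ℤ_19 : v_19(x) = 0}. Here v_19(4) = v_19(num) − v_19(den) = 0; compare against these criteria.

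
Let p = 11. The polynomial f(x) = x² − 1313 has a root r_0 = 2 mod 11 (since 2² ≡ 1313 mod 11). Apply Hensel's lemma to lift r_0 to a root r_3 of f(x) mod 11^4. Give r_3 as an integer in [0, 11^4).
r_3 = 12883 (mod 14641)

Hensel's recurrence: r_{i+1} = r_i − f(r_i)·(f′(r_i))^{-1} mod 11^{i+2}, with f′(x) = 2x. Iterate:
  r_0 = 2 (mod 11)
  r_1 = 57 (mod 121)
  r_2 = 904 (mod 1331)
  r_3 = 12883 (mod 14641)
Final: r_3 = 12883, and one checks f(r_3) ≡ 0 mod 11^4.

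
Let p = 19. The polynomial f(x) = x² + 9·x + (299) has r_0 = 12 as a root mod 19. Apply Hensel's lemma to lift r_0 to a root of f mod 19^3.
r_2 = 6187 (mod 6859)

Hensel: r_{i+1} = r_i − f(r_i)·(f′(r_i))^{-1} mod 19^{i+2}, f′(x) = 2x + 9. Iterate:
  r_0 = 12 (mod 19)
  r_1 = 50 (mod 361)
  r_2 = 6187 (mod 6859)
Final: r = 6187 satisfies f(r) ≡ 0 mod 19^3.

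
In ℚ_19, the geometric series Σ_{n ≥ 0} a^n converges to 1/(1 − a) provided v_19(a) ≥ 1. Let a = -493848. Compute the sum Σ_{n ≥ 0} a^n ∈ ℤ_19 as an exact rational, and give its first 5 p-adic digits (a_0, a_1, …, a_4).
Σ a^n = 1/(1 − a) = 1/493849;  first 5 digits = (1, 0, 0, 4, 15)

v_19(a) = 3 ≥ 1, so the series converges in ℤ_19 to 1/(1 − a) = 1/(1 − (-493848)) = 1/493849. Expand this rational in ℤ_19: compute digits iteratively via d_i = x_i mod 19, x_{i+1} = (x_i − d_i)/19. The first 5 digits are (1, 0, 0, 4, 15).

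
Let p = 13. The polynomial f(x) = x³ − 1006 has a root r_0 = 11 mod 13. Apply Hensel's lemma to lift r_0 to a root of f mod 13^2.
r_1 = 167 (mod 169)

Hensel: r_{i+1} = r_i − f(r_i)/f′(r_i) mod 13^{i+2}, where f′(x) = 3x². Iterate:
  r_0 = 11 (mod 13)
  r_1 = 167 (mod 169)
Final: r = 167 with f(r) ≡ 0 mod 13^2.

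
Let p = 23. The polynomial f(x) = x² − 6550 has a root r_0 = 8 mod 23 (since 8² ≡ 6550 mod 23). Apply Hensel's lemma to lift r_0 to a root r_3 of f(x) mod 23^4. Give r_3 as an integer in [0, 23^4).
r_3 = 68456 (mod 279841)

Hensel's recurrence: r_{i+1} = r_i − f(r_i)·(f′(r_i))^{-1} mod 23^{i+2}, with f′(x) = 2x. Iterate:
  r_0 = 8 (mod 23)
  r_1 = 215 (mod 529)
  r_2 = 7621 (mod 12167)
  r_3 = 68456 (mod 279841)
Final: r_3 = 68456, and one checks f(r_3) ≡ 0 mod 23^4.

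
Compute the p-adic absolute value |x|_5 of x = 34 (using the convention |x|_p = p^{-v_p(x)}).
|34|_5 = 1

Step 1 — compute v_5(x) by factoring powers of 5 out of the numerator and denominator: v_5(34) = 0. Step 2 — apply |x|_p = p^{-v_p(x)} = 5^{0} = 1.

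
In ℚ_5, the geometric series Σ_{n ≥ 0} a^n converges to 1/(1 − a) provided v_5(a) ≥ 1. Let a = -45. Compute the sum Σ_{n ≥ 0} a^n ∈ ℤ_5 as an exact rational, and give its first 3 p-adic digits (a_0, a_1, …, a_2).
Σ a^n = 1/(1 − a) = 1/46;  first 3 digits = (1, 1, 4)

v_5(a) = 1 ≥ 1, so the series converges in ℤ_5 to 1/(1 − a) = 1/(1 − (-45)) = 1/46. Expand this rational in ℤ_5: compute digits iteratively via d_i = x_i mod 5, x_{i+1} = (x_i − d_i)/5. The first 3 digits are (1, 1, 4).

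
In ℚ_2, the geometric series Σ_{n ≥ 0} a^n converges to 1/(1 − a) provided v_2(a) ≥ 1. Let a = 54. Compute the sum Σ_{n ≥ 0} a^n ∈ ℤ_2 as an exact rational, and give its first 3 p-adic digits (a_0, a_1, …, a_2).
Σ a^n = 1/(1 − a) = -1/53;  first 3 digits = (1, 1, 0)

v_2(a) = 1 ≥ 1, so the series converges in ℤ_2 to 1/(1 − a) = 1/(1 − 54) = -1/53. Expand this rational in ℤ_2: compute digits iteratively via d_i = x_i mod 2, x_{i+1} = (x_i − d_i)/2. The first 3 digits are (1, 1, 0).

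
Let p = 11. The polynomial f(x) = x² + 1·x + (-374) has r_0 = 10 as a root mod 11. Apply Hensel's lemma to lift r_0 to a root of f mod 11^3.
r_2 = 1077 (mod 1331)

Hensel: r_{i+1} = r_i − f(r_i)·(f′(r_i))^{-1} mod 11^{i+2}, f′(x) = 2x + 1. Iterate:
  r_0 = 10 (mod 11)
  r_1 = 109 (mod 121)
  r_2 = 1077 (mod 1331)
Final: r = 1077 satisfies f(r) ≡ 0 mod 11^3.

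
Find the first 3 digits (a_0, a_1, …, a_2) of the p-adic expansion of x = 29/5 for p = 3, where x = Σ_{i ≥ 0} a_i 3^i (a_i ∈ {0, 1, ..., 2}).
(a_0, …, a_2) = (1, 1, 2)

v_3(29/5) = 0 (numerator and denominator both coprime to 3), so x ∈ ℤ_3^×. Compute digits iteratively via a_i = x_i mod 3, x_{i+1} = (x_i − a_i)/3, with x_0 = x:
  x_0 = 29/5;  a_0 = 1;  x_1 = (x_0 − 1)/3 = 8/5
  x_1 = 8/5;  a_1 = 1;  x_2 = (x_1 − 1)/3 = 1/5
  x_2 = 1/5;  a_2 = 2;  x_3 = (x_2 − 2)/3 = -3/5
Digits: (1, 1, 2).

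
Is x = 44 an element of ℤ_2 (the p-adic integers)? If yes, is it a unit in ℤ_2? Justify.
x ∈ ℤ_2 but not a unit; v_2(x) = 2 > 0

ℤ_2 = {x ∈ ℚ_2 : v_2(x) ≥ 0} and ℤ_2^× = {x ∈ ℤ_2 : v_2(x) = 0}. Here v_2(44) = v_2(num) − v_2(den) = 2; compare against these criteria.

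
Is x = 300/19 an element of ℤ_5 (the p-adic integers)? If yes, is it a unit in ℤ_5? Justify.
x ∈ ℤ_5 but not a unit; v_5(x) = 2 > 0

ℤ_5 = {x ∈ ℚ_5 : v_5(x) ≥ 0} and ℤ_5^× = {x ∈ ℤ_5 : v_5(x) = 0}. Here v_5(300/19) = v_5(num) − v_5(den) = 2; compare against these criteria.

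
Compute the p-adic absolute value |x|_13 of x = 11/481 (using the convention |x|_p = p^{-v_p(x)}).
|11/481|_13 = 13

Step 1 — compute v_13(x) by factoring powers of 13 out of the numerator and denominator: v_13(11/481) = -1. Step 2 — apply |x|_p = p^{-v_p(x)} = 13^{1} = 13.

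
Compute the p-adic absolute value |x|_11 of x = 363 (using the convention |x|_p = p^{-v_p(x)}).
|363|_11 = 1/121

Step 1 — compute v_11(x) by factoring powers of 11 out of the numerator and denominator: v_11(363) = 2. Step 2 — apply |x|_p = p^{-v_p(x)} = 11^{-2} = 1/121.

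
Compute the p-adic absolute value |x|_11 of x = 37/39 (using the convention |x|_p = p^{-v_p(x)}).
|37/39|_11 = 1

Step 1 — compute v_11(x) by factoring powers of 11 out of the numerator and denominator: v_11(37/39) = 0. Step 2 — apply |x|_p = p^{-v_p(x)} = 11^{0} = 1.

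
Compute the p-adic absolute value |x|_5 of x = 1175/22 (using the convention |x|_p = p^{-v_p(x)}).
|1175/22|_5 = 1/25

Step 1 — compute v_5(x) by factoring powers of 5 out of the numerator and denominator: v_5(1175/22) = 2. Step 2 — apply |x|_p = p^{-v_p(x)} = 5^{-2} = 1/25.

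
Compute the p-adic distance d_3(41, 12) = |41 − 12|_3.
d_3(41, 12) = 1

Step 1 — x − y = 41 − 12 = 29. Step 2 — v_3(29) = 0 (factor: 29 = (3^0 · 29); the sign does not affect v_p). Step 3 — |x − y|_3 = 3^{0} = 1.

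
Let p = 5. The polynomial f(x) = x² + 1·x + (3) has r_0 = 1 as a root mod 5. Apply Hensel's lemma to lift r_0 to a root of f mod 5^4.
r_3 = 216 (mod 625)

Hensel: r_{i+1} = r_i − f(r_i)·(f′(r_i))^{-1} mod 5^{i+2}, f′(x) = 2x + 1. Iterate:
  r_0 = 1 (mod 5)
  r_1 = 16 (mod 25)
  r_2 = 91 (mod 125)
  r_3 = 216 (mod 625)
Final: r = 216 satisfies f(r) ≡ 0 mod 5^4.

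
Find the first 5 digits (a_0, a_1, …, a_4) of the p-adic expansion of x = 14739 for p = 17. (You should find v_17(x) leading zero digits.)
(a_0, …, a_4) = (0, 0, 0, 3, 0)

v_17(14739) = 3, so a_0 = ... = a_2 = 0. Factor out: x = 17^3 · u with u = 3 a unit in ℤ_17. Expand u iteratively via a_{v+i} = u_i mod 17, u_{i+1} = (u_i − a_{v+i})/17:
  u_0 = 3;  a_3 = 3;  u_1 = (u_0 − 3)/17 = 0
  u_1 = 0;  a_4 = 0;  u_2 = (u_1 − 0)/17 = 0
Digits: (0, 0, 0, 3, 0).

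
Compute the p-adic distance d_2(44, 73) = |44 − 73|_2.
d_2(44, 73) = 1

Step 1 — x − y = 44 − 73 = -29. Step 2 — v_2(-29) = 0 (factor: -29 = −(2^0 · 29); the sign does not affect v_p). Step 3 — |x − y|_2 = 2^{0} = 1.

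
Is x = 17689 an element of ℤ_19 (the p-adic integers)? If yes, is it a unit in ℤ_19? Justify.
x ∈ ℤ_19 but not a unit; v_19(x) = 2 > 0

ℤ_19 = {x ∈ ℚ_19 : v_19(x) ≥ 0} and ℤ_19^× = {x ∈ ℤ_19 : v_19(x) = 0}. Here v_19(17689) = v_19(num) − v_19(den) = 2; compare against these criteria.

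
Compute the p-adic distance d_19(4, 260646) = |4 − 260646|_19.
d_19(4, 260646) = 1/130321

Step 1 — x − y = 4 − 260646 = -260642. Step 2 — v_19(-260642) = 4 (factor: -260642 = −(19^4 · 2); the sign does not affect v_p). Step 3 — |x − y|_19 = 19^{-4} = 1/130321.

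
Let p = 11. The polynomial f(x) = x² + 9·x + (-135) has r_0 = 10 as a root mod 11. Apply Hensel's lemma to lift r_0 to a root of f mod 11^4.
r_3 = 4531 (mod 14641)

Hensel: r_{i+1} = r_i − f(r_i)·(f′(r_i))^{-1} mod 11^{i+2}, f′(x) = 2x + 9. Iterate:
  r_0 = 10 (mod 11)
  r_1 = 54 (mod 121)
  r_2 = 538 (mod 1331)
  r_3 = 4531 (mod 14641)
Final: r = 4531 satisfies f(r) ≡ 0 mod 11^4.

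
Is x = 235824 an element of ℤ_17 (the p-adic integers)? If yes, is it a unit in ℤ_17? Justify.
x ∈ ℤ_17 but not a unit; v_17(x) = 3 > 0

ℤ_17 = {x ∈ ℚ_17 : v_17(x) ≥ 0} and ℤ_17^× = {x ∈ ℤ_17 : v_17(x) = 0}. Here v_17(235824) = v_17(num) − v_17(den) = 3; compare against these criteria.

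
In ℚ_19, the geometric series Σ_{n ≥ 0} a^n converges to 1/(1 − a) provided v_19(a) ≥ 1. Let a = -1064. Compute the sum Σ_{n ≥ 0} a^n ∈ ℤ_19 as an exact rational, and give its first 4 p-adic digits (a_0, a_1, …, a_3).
Σ a^n = 1/(1 − a) = 1/1065;  first 4 digits = (1, 1, 17, 13)

v_19(a) = 1 ≥ 1, so the series converges in ℤ_19 to 1/(1 − a) = 1/(1 − (-1064)) = 1/1065. Expand this rational in ℤ_19: compute digits iteratively via d_i = x_i mod 19, x_{i+1} = (x_i − d_i)/19. The first 4 digits are (1, 1, 17, 13).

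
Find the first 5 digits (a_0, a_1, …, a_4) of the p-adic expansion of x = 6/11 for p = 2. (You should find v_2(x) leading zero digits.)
(a_0, …, a_4) = (0, 1, 0, 0, 1)

v_2(6/11) = 1, so a_0 = ... = a_0 = 0. Factor out: x = 2^1 · u with u = 3/11 a unit in ℤ_2. Expand u iteratively via a_{v+i} = u_i mod 2, u_{i+1} = (u_i − a_{v+i})/2:
  u_0 = 3/11;  a_1 = 1;  u_1 = (u_0 − 1)/2 = -4/11
  u_1 = -4/11;  a_2 = 0;  u_2 = (u_1 − 0)/2 = -2/11
  u_2 = -2/11;  a_3 = 0;  u_3 = (u_2 − 0)/2 = -1/11
  u_3 = -1/11;  a_4 = 1;  u_4 = (u_3 − 1)/2 = -6/11
Digits: (0, 1, 0, 0, 1).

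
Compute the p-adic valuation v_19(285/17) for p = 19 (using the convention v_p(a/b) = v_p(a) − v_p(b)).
v_19(285/17) = 1

Factor powers of 19 from the numerator and denominator of the reduced fraction: 285 = 19^1 · 15 and 17 = 19^0 · 17. Apply v_p(a/b) = v_p(a) − v_p(b): v_19(285/17) = 1 − 0 = 1.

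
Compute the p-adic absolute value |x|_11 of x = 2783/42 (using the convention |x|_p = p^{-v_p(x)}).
|2783/42|_11 = 1/121

Step 1 — compute v_11(x) by factoring powers of 11 out of the numerator and denominator: v_11(2783/42) = 2. Step 2 — apply |x|_p = p^{-v_p(x)} = 11^{-2} = 1/121.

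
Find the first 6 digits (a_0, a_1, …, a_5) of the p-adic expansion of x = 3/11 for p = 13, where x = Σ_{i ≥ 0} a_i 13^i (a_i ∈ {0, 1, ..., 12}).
(a_0, …, a_5) = (5, 2, 1, 7, 3, 8)

v_13(3/11) = 0 (numerator and denominator both coprime to 13), so x ∈ ℤ_13^×. Compute digits iteratively via a_i = x_i mod 13, x_{i+1} = (x_i − a_i)/13, with x_0 = x:
  x_0 = 3/11;  a_0 = 5;  x_1 = (x_0 − 5)/13 = -4/11
  x_1 = -4/11;  a_1 = 2;  x_2 = (x_1 − 2)/13 = -2/11
  x_2 = -2/11;  a_2 = 1;  x_3 = (x_2 − 1)/13 = -1/11
  x_3 = -1/11;  a_3 = 7;  x_4 = (x_3 − 7)/13 = -6/11
  x_4 = -6/11;  a_4 = 3;  x_5 = (x_4 − 3)/13 = -3/11
  x_5 = -3/11;  a_5 = 8;  x_6 = (x_5 − 8)/13 = -7/11
Digits: (5, 2, 1, 7, 3, 8).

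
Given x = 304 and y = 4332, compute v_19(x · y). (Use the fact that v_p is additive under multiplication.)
v_19(1316928) = 3

v_p(x) = 1 (factor: 304 = 19^1 · 16); v_p(y) = 2 (factor: 4332 = 19^2 · 12). Additivity: v_p(xy) = v_p(x) + v_p(y) = 1 + 2 = 3. (Direct check: xy = 1316928 = 19^3 · (192).)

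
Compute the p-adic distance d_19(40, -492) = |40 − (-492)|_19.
d_19(40, -492) = 1/19

Step 1 — x − y = 40 − (-492) = 532. Step 2 — v_19(532) = 1 (factor: 532 = (19^1 · 28); the sign does not affect v_p). Step 3 — |x − y|_19 = 19^{-1} = 1/19.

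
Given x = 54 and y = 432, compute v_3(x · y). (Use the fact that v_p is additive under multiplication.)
v_3(23328) = 6

v_p(x) = 3 (factor: 54 = 3^3 · 2); v_p(y) = 3 (factor: 432 = 3^3 · 16). Additivity: v_p(xy) = v_p(x) + v_p(y) = 3 + 3 = 6. (Direct check: xy = 23328 = 3^6 · (32).)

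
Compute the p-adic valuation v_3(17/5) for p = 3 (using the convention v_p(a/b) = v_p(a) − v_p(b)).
v_3(17/5) = 0

Factor powers of 3 from the numerator and denominator of the reduced fraction: 17 = 3^0 · 17 and 5 = 3^0 · 5. Apply v_p(a/b) = v_p(a) − v_p(b): v_3(17/5) = 0 − 0 = 0.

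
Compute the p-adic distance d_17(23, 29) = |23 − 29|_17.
d_17(23, 29) = 1

Step 1 — x − y = 23 − 29 = -6. Step 2 — v_17(-6) = 0 (factor: -6 = −(17^0 · 6); the sign does not affect v_p). Step 3 — |x − y|_17 = 17^{0} = 1.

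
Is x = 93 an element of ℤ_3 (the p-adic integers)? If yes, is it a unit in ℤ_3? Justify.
x ∈ ℤ_3 but not a unit; v_3(x) = 1 > 0

ℤ_3 = {x ∈ ℚ_3 : v_3(x) ≥ 0} and ℤ_3^× = {x ∈ ℤ_3 : v_3(x) = 0}. Here v_3(93) = v_3(num) − v_3(den) = 1; compare against these criteria.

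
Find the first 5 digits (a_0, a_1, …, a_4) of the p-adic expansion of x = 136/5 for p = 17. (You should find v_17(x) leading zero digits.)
(a_0, …, a_4) = (0, 5, 10, 13, 6)

v_17(136/5) = 1, so a_0 = ... = a_0 = 0. Factor out: x = 17^1 · u with u = 8/5 a unit in ℤ_17. Expand u iteratively via a_{v+i} = u_i mod 17, u_{i+1} = (u_i − a_{v+i})/17:
  u_0 = 8/5;  a_1 = 5;  u_1 = (u_0 − 5)/17 = -1/5
  u_1 = -1/5;  a_2 = 10;  u_2 = (u_1 − 10)/17 = -3/5
  u_2 = -3/5;  a_3 = 13;  u_3 = (u_2 − 13)/17 = -4/5
  u_3 = -4/5;  a_4 = 6;  u_4 = (u_3 − 6)/17 = -2/5
Digits: (0, 5, 10, 13, 6).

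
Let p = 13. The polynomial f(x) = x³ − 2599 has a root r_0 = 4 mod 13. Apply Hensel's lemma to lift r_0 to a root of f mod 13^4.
r_3 = 5412 (mod 28561)

Hensel: r_{i+1} = r_i − f(r_i)/f′(r_i) mod 13^{i+2}, where f′(x) = 3x². Iterate:
  r_0 = 4 (mod 13)
  r_1 = 4 (mod 169)
  r_2 = 1018 (mod 2197)
  r_3 = 5412 (mod 28561)
Final: r = 5412 with f(r) ≡ 0 mod 13^4.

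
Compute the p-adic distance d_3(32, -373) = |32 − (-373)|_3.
d_3(32, -373) = 1/81

Step 1 — x − y = 32 − (-373) = 405. Step 2 — v_3(405) = 4 (factor: 405 = (3^4 · 5); the sign does not affect v_p). Step 3 — |x − y|_3 = 3^{-4} = 1/81.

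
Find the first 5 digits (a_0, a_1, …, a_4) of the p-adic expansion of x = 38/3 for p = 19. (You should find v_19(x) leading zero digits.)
(a_0, …, a_4) = (0, 7, 6, 6, 6)

v_19(38/3) = 1, so a_0 = ... = a_0 = 0. Factor out: x = 19^1 · u with u = 2/3 a unit in ℤ_19. Expand u iteratively via a_{v+i} = u_i mod 19, u_{i+1} = (u_i − a_{v+i})/19:
  u_0 = 2/3;  a_1 = 7;  u_1 = (u_0 − 7)/19 = -1/3
  u_1 = -1/3;  a_2 = 6;  u_2 = (u_1 − 6)/19 = -1/3
  u_2 = -1/3;  a_3 = 6;  u_3 = (u_2 − 6)/19 = -1/3
  u_3 = -1/3;  a_4 = 6;  u_4 = (u_3 − 6)/19 = -1/3
Digits: (0, 7, 6, 6, 6).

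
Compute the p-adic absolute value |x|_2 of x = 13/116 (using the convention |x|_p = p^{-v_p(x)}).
|13/116|_2 = 4

Step 1 — compute v_2(x) by factoring powers of 2 out of the numerator and denominator: v_2(13/116) = -2. Step 2 — apply |x|_p = p^{-v_p(x)} = 2^{2} = 4.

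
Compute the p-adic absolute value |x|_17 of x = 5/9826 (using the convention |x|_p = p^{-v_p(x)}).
|5/9826|_17 = 4913

Step 1 — compute v_17(x) by factoring powers of 17 out of the numerator and denominator: v_17(5/9826) = -3. Step 2 — apply |x|_p = p^{-v_p(x)} = 17^{3} = 4913.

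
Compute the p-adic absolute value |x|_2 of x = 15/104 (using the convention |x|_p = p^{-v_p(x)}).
|15/104|_2 = 8

Step 1 — compute v_2(x) by factoring powers of 2 out of the numerator and denominator: v_2(15/104) = -3. Step 2 — apply |x|_p = p^{-v_p(x)} = 2^{3} = 8.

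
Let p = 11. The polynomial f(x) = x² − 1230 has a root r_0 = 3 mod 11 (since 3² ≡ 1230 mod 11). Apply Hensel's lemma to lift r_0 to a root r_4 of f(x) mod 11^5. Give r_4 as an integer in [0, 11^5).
r_4 = 115701 (mod 161051)

Hensel's recurrence: r_{i+1} = r_i − f(r_i)·(f′(r_i))^{-1} mod 11^{i+2}, with f′(x) = 2x. Iterate:
  r_0 = 3 (mod 11)
  r_1 = 25 (mod 121)
  r_2 = 1235 (mod 1331)
  r_3 = 13214 (mod 14641)
  r_4 = 115701 (mod 161051)
Final: r_4 = 115701, and one checks f(r_4) ≡ 0 mod 11^5.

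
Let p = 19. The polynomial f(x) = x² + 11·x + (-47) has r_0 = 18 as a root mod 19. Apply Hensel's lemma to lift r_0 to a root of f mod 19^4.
r_3 = 37429 (mod 130321)

Hensel: r_{i+1} = r_i − f(r_i)·(f′(r_i))^{-1} mod 19^{i+2}, f′(x) = 2x + 11. Iterate:
  r_0 = 18 (mod 19)
  r_1 = 246 (mod 361)
  r_2 = 3134 (mod 6859)
  r_3 = 37429 (mod 130321)
Final: r = 37429 satisfies f(r) ≡ 0 mod 19^4.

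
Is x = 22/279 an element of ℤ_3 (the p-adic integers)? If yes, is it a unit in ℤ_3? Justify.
x ∉ ℤ_3 (v_3(x) = -2 < 0)

ℤ_3 = {x ∈ ℚ_3 : v_3(x) ≥ 0} and ℤ_3^× = {x ∈ ℤ_3 : v_3(x) = 0}. Here v_3(22/279) = v_3(num) − v_3(den) = -2; compare against these criteria.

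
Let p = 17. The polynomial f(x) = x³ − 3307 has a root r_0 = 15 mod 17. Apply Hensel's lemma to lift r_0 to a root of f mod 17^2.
r_1 = 202 (mod 289)

Hensel: r_{i+1} = r_i − f(r_i)/f′(r_i) mod 17^{i+2}, where f′(x) = 3x². Iterate:
  r_0 = 15 (mod 17)
  r_1 = 202 (mod 289)
Final: r = 202 with f(r) ≡ 0 mod 17^2.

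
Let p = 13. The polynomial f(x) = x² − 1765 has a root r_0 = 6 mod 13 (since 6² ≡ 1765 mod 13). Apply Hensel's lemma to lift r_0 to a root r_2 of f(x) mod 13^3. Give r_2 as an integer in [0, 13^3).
r_2 = 1488 (mod 2197)

Hensel's recurrence: r_{i+1} = r_i − f(r_i)·(f′(r_i))^{-1} mod 13^{i+2}, with f′(x) = 2x. Iterate:
  r_0 = 6 (mod 13)
  r_1 = 136 (mod 169)
  r_2 = 1488 (mod 2197)
Final: r_2 = 1488, and one checks f(r_2) ≡ 0 mod 13^3.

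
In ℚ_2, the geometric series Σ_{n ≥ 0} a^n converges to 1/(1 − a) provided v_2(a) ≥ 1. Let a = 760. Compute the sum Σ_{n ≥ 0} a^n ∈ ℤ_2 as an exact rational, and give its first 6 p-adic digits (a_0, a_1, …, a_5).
Σ a^n = 1/(1 − a) = -1/759;  first 6 digits = (1, 0, 0, 1, 1, 1)

v_2(a) = 3 ≥ 1, so the series converges in ℤ_2 to 1/(1 − a) = 1/(1 − 760) = -1/759. Expand this rational in ℤ_2: compute digits iteratively via d_i = x_i mod 2, x_{i+1} = (x_i − d_i)/2. The first 6 digits are (1, 0, 0, 1, 1, 1).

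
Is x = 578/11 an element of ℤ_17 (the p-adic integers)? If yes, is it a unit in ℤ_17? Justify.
x ∈ ℤ_17 but not a unit; v_17(x) = 2 > 0

ℤ_17 = {x ∈ ℚ_17 : v_17(x) ≥ 0} and ℤ_17^× = {x ∈ ℤ_17 : v_17(x) = 0}. Here v_17(578/11) = v_17(num) − v_17(den) = 2; compare against these criteria.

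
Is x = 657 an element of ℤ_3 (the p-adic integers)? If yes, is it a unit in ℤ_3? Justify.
x ∈ ℤ_3 but not a unit; v_3(x) = 2 > 0

ℤ_3 = {x ∈ ℚ_3 : v_3(x) ≥ 0} and ℤ_3^× = {x ∈ ℤ_3 : v_3(x) = 0}. Here v_3(657) = v_3(num) − v_3(den) = 2; compare against these criteria.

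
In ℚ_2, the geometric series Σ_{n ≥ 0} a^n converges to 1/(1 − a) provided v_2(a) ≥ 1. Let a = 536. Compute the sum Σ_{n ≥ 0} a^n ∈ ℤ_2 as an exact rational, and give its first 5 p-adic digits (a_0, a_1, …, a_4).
Σ a^n = 1/(1 − a) = -1/535;  first 5 digits = (1, 0, 0, 1, 1)

v_2(a) = 3 ≥ 1, so the series converges in ℤ_2 to 1/(1 − a) = 1/(1 − 536) = -1/535. Expand this rational in ℤ_2: compute digits iteratively via d_i = x_i mod 2, x_{i+1} = (x_i − d_i)/2. The first 5 digits are (1, 0, 0, 1, 1).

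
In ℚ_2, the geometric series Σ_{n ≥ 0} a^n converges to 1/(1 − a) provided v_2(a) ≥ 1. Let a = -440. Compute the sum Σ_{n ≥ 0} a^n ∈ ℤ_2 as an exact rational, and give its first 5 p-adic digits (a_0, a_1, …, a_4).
Σ a^n = 1/(1 − a) = 1/441;  first 5 digits = (1, 0, 0, 1, 0)

v_2(a) = 3 ≥ 1, so the series converges in ℤ_2 to 1/(1 − a) = 1/(1 − (-440)) = 1/441. Expand this rational in ℤ_2: compute digits iteratively via d_i = x_i mod 2, x_{i+1} = (x_i − d_i)/2. The first 5 digits are (1, 0, 0, 1, 0).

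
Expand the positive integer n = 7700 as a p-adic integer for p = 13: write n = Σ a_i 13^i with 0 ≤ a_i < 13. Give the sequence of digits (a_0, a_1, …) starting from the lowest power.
(a_0, a_1, …) = (4, 7, 6, 3)

Repeated division by 13 gives the digits low-to-high: 7700 = 4 + 7·13^1 + 6·13^2 + 3·13^3. Digit sequence: (4, 7, 6, 3).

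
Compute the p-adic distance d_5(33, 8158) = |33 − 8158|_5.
d_5(33, 8158) = 1/625

Step 1 — x − y = 33 − 8158 = -8125. Step 2 — v_5(-8125) = 4 (factor: -8125 = −(5^4 · 13); the sign does not affect v_p). Step 3 — |x − y|_5 = 5^{-4} = 1/625.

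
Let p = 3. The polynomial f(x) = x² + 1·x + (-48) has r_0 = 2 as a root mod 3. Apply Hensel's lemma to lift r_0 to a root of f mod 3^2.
r_1 = 5 (mod 9)

Hensel: r_{i+1} = r_i − f(r_i)·(f′(r_i))^{-1} mod 3^{i+2}, f′(x) = 2x + 1. Iterate:
  r_0 = 2 (mod 3)
  r_1 = 5 (mod 9)
Final: r = 5 satisfies f(r) ≡ 0 mod 3^2.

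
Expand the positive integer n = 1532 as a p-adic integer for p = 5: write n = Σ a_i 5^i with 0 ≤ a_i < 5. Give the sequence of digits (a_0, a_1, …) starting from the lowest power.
(a_0, a_1, …) = (2, 1, 1, 2, 2)

Repeated division by 5 gives the digits low-to-high: 1532 = 2 + 1·5^1 + 1·5^2 + 2·5^3 + 2·5^4. Digit sequence: (2, 1, 1, 2, 2).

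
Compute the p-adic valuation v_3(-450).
v_3(-450) = 2

v_3(n) is the largest exponent k such that 3^k divides n. Factor out: -450 = -3^2 · 50. (Sign doesn't affect v_p.) So v_3(-450) = 2.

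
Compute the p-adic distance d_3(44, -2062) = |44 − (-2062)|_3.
d_3(44, -2062) = 1/81

Step 1 — x − y = 44 − (-2062) = 2106. Step 2 — v_3(2106) = 4 (factor: 2106 = (3^4 · 26); the sign does not affect v_p). Step 3 — |x − y|_3 = 3^{-4} = 1/81.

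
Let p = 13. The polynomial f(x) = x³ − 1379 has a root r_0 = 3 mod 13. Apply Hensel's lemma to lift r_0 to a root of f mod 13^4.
r_3 = 23325 (mod 28561)

Hensel: r_{i+1} = r_i − f(r_i)/f′(r_i) mod 13^{i+2}, where f′(x) = 3x². Iterate:
  r_0 = 3 (mod 13)
  r_1 = 3 (mod 169)
  r_2 = 1355 (mod 2197)
  r_3 = 23325 (mod 28561)
Final: r = 23325 with f(r) ≡ 0 mod 13^4.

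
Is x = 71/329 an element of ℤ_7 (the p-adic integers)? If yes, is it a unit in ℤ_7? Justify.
x ∉ ℤ_7 (v_7(x) = -1 < 0)

ℤ_7 = {x ∈ ℚ_7 : v_7(x) ≥ 0} and ℤ_7^× = {x ∈ ℤ_7 : v_7(x) = 0}. Here v_7(71/329) = v_7(num) − v_7(den) = -1; compare against these criteria.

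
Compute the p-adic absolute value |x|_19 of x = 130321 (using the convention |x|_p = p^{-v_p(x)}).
|130321|_19 = 1/130321

Step 1 — compute v_19(x) by factoring powers of 19 out of the numerator and denominator: v_19(130321) = 4. Step 2 — apply |x|_p = p^{-v_p(x)} = 19^{-4} = 1/130321.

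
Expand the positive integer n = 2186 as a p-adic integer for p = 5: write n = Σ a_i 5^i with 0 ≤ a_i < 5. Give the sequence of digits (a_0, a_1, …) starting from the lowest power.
(a_0, a_1, …) = (1, 2, 2, 2, 3)

Repeated division by 5 gives the digits low-to-high: 2186 = 1 + 2·5^1 + 2·5^2 + 2·5^3 + 3·5^4. Digit sequence: (1, 2, 2, 2, 3).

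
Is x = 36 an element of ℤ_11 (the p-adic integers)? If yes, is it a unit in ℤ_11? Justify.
x ∈ ℤ_11^× (unit); v_11(x) = 0

ℤ_11 = {x ∈ ℚ_11 : v_11(x) ≥ 0} and ℤ_11^× = {x ∈ ℤ_11 : v_11(x) = 0}. Here v_11(36) = v_11(num) − v_11(den) = 0; compare against these criteria.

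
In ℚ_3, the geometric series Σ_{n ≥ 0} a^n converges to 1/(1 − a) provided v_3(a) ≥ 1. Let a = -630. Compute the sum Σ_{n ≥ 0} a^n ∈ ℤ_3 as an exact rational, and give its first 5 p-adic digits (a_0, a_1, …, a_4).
Σ a^n = 1/(1 − a) = 1/631;  first 5 digits = (1, 0, 2, 0, 2)

v_3(a) = 2 ≥ 1, so the series converges in ℤ_3 to 1/(1 − a) = 1/(1 − (-630)) = 1/631. Expand this rational in ℤ_3: compute digits iteratively via d_i = x_i mod 3, x_{i+1} = (x_i − d_i)/3. The first 5 digits are (1, 0, 2, 0, 2).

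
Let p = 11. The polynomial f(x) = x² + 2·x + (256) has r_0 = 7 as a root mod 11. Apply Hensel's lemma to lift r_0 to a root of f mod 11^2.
r_1 = 40 (mod 121)

Hensel: r_{i+1} = r_i − f(r_i)·(f′(r_i))^{-1} mod 11^{i+2}, f′(x) = 2x + 2. Iterate:
  r_0 = 7 (mod 11)
  r_1 = 40 (mod 121)
Final: r = 40 satisfies f(r) ≡ 0 mod 11^2.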